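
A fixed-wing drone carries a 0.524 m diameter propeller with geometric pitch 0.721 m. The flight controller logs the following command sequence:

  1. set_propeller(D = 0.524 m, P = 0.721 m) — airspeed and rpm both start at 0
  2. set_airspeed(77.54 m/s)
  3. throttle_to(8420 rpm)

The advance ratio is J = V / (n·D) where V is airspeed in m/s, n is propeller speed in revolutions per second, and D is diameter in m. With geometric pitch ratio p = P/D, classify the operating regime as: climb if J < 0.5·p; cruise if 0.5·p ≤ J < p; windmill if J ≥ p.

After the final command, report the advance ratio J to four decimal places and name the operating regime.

J = 1.0545, regime = cruise

set_propeller: D = 0.524 m, P = 0.721 m (p = P/D = 1.375954); state ← (V=0, rpm=0)
set_airspeed(77.54): V ← 77.54 m/s
throttle_to(8420): rpm ← 8420
final state: V = 77.54 m/s, rpm = 8420 → n = rpm/60 = 140.333333 rev/s
J = V / (n·D) = 77.54 / (140.333333 × 0.524) = 1.054469
regime bands: climb J<0.6880 | cruise [0.6880, 1.3760) | windmill J≥1.3760
J = 1.0545 → cruise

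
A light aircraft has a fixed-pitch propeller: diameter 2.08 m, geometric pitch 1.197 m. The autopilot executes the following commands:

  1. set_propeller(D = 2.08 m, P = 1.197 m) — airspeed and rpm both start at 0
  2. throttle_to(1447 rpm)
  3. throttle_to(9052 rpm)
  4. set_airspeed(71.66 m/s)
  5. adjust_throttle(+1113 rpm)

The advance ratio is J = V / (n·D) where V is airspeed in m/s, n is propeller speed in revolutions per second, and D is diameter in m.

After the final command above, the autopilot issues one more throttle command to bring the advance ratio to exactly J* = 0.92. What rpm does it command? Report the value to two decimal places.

set_propeller: D = 2.08 m, P = 1.197 m (p = P/D = 0.575481); state ← (V=0, rpm=0)
throttle_to(1447): rpm ← 1447
throttle_to(9052): rpm ← 9052
set_airspeed(71.66): V ← 71.66 m/s
adjust_throttle(+1113): rpm ← 9052 +1113 = 10165
final state: V = 71.66 m/s, rpm = 10165 → n = rpm/60 = 169.416667 rev/s
target J* = 0.92; solve J* = V/(n·D) for n: n = V/(J*·D) = 71.66/(0.92 × 2.08) = 37.447742 rev/s
rpm = 60·n = 2246.864548

rpm = 2246.86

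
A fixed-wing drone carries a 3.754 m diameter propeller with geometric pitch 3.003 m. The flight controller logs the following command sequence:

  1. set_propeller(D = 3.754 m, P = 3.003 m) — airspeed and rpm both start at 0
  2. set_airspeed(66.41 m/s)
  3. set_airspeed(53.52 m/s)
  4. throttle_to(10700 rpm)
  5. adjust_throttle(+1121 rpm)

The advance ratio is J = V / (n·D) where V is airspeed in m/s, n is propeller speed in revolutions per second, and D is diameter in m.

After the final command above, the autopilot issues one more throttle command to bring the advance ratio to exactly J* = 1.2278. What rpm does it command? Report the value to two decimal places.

rpm = 696.70

set_propeller: D = 3.754 m, P = 3.003 m (p = P/D = 0.799947); state ← (V=0, rpm=0)
set_airspeed(66.41): V ← 66.41 m/s
set_airspeed(53.52): V ← 53.52 m/s
throttle_to(10700): rpm ← 10700
adjust_throttle(+1121): rpm ← 10700 +1121 = 11821
final state: V = 53.52 m/s, rpm = 11821 → n = rpm/60 = 197.016667 rev/s
target J* = 1.2278; solve J* = V/(n·D) for n: n = V/(J*·D) = 53.52/(1.2278 × 3.754) = 11.611657 rev/s
rpm = 60·n = 696.699434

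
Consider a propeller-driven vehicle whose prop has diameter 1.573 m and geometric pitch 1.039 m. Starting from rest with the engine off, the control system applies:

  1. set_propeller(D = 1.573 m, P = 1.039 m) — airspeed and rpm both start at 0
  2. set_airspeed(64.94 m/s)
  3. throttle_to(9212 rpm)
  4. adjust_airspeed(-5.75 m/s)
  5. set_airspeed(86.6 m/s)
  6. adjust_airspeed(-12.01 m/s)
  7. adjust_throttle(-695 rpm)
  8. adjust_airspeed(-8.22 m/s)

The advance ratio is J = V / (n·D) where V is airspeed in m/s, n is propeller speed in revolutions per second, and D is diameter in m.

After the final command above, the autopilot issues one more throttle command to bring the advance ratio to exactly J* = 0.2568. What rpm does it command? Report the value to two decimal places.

rpm = 9858.24

set_propeller: D = 1.573 m, P = 1.039 m (p = P/D = 0.660521); state ← (V=0, rpm=0)
set_airspeed(64.94): V ← 64.94 m/s
throttle_to(9212): rpm ← 9212
adjust_airspeed(-5.75): V ← 64.94 -5.75 = 59.19 m/s
set_airspeed(86.6): V ← 86.6 m/s
adjust_airspeed(-12.01): V ← 86.6 -12.01 = 74.59 m/s
adjust_throttle(-695): rpm ← 9212 -695 = 8517
adjust_airspeed(-8.22): V ← 74.59 -8.22 = 66.37 m/s
final state: V = 66.37 m/s, rpm = 8517 → n = rpm/60 = 141.950000 rev/s
target J* = 0.2568; solve J* = V/(n·D) for n: n = V/(J*·D) = 66.37/(0.2568 × 1.573) = 164.303977 rev/s
rpm = 60·n = 9858.238618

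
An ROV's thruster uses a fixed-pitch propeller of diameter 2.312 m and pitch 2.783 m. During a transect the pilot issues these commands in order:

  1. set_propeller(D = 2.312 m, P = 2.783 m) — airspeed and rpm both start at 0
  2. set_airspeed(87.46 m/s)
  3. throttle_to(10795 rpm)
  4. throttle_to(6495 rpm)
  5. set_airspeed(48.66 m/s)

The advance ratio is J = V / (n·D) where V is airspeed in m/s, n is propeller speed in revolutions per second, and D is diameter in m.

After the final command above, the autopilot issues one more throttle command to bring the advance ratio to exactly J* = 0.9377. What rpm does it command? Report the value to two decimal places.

rpm = 1346.70

set_propeller: D = 2.312 m, P = 2.783 m (p = P/D = 1.203720); state ← (V=0, rpm=0)
set_airspeed(87.46): V ← 87.46 m/s
throttle_to(10795): rpm ← 10795
throttle_to(6495): rpm ← 6495
set_airspeed(48.66): V ← 48.66 m/s
final state: V = 48.66 m/s, rpm = 6495 → n = rpm/60 = 108.250000 rev/s
target J* = 0.9377; solve J* = V/(n·D) for n: n = V/(J*·D) = 48.66/(0.9377 × 2.312) = 22.445039 rev/s
rpm = 60·n = 1346.702323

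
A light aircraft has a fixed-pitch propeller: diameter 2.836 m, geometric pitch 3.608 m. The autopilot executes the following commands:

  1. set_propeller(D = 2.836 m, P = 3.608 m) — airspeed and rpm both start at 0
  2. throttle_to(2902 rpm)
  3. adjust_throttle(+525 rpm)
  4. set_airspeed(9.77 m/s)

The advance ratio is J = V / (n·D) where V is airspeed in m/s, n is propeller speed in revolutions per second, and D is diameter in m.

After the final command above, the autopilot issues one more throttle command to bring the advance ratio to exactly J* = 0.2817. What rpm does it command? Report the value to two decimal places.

rpm = 733.76

set_propeller: D = 2.836 m, P = 3.608 m (p = P/D = 1.272214); state ← (V=0, rpm=0)
throttle_to(2902): rpm ← 2902
adjust_throttle(+525): rpm ← 2902 +525 = 3427
set_airspeed(9.77): V ← 9.77 m/s
final state: V = 9.77 m/s, rpm = 3427 → n = rpm/60 = 57.116667 rev/s
target J* = 0.2817; solve J* = V/(n·D) for n: n = V/(J*·D) = 9.77/(0.2817 × 2.836) = 12.229297 rev/s
rpm = 60·n = 733.757816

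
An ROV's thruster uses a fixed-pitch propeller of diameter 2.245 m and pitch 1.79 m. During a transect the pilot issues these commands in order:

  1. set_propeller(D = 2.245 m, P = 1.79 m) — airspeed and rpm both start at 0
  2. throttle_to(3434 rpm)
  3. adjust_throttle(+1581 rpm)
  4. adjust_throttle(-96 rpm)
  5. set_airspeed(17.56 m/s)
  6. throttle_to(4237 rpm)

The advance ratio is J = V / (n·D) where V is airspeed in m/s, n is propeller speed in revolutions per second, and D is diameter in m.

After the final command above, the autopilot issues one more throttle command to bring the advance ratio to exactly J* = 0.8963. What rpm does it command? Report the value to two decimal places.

set_propeller: D = 2.245 m, P = 1.79 m (p = P/D = 0.797327); state ← (V=0, rpm=0)
throttle_to(3434): rpm ← 3434
adjust_throttle(+1581): rpm ← 3434 +1581 = 5015
adjust_throttle(-96): rpm ← 5015 -96 = 4919
set_airspeed(17.56): V ← 17.56 m/s
throttle_to(4237): rpm ← 4237
final state: V = 17.56 m/s, rpm = 4237 → n = rpm/60 = 70.616667 rev/s
target J* = 0.8963; solve J* = V/(n·D) for n: n = V/(J*·D) = 17.56/(0.8963 × 2.245) = 8.726795 rev/s
rpm = 60·n = 523.607695

rpm = 523.61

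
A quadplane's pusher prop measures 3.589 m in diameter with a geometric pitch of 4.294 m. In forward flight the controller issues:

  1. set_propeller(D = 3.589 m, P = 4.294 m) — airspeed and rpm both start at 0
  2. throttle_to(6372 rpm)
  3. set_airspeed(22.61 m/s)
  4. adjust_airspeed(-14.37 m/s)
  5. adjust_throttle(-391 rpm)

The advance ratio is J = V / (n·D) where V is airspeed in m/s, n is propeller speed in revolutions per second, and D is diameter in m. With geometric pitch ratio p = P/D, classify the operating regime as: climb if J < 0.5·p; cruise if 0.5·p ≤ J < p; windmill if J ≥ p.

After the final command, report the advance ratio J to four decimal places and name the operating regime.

set_propeller: D = 3.589 m, P = 4.294 m (p = P/D = 1.196434); state ← (V=0, rpm=0)
throttle_to(6372): rpm ← 6372
set_airspeed(22.61): V ← 22.61 m/s
adjust_airspeed(-14.37): V ← 22.61 -14.37 = 8.24 m/s
adjust_throttle(-391): rpm ← 6372 -391 = 5981
final state: V = 8.24 m/s, rpm = 5981 → n = rpm/60 = 99.683333 rev/s
J = V / (n·D) = 8.24 / (99.683333 × 3.589) = 0.023032
regime bands: climb J<0.5982 | cruise [0.5982, 1.1964) | windmill J≥1.1964
J = 0.0230 → climb

J = 0.0230, regime = climb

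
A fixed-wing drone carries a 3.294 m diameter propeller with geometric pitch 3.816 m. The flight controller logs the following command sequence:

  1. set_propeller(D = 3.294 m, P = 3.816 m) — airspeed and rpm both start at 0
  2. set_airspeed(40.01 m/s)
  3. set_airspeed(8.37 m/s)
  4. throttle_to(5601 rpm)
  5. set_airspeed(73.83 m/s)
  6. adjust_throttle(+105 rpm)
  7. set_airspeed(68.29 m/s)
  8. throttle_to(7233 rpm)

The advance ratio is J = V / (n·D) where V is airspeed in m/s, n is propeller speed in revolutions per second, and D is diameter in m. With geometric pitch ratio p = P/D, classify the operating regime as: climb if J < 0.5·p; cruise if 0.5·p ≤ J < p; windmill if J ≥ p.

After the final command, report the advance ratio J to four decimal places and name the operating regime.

set_propeller: D = 3.294 m, P = 3.816 m (p = P/D = 1.158470); state ← (V=0, rpm=0)
set_airspeed(40.01): V ← 40.01 m/s
set_airspeed(8.37): V ← 8.37 m/s
throttle_to(5601): rpm ← 5601
set_airspeed(73.83): V ← 73.83 m/s
adjust_throttle(+105): rpm ← 5601 +105 = 5706
set_airspeed(68.29): V ← 68.29 m/s
throttle_to(7233): rpm ← 7233
final state: V = 68.29 m/s, rpm = 7233 → n = rpm/60 = 120.550000 rev/s
J = V / (n·D) = 68.29 / (120.550000 × 3.294) = 0.171975
regime bands: climb J<0.5792 | cruise [0.5792, 1.1585) | windmill J≥1.1585
J = 0.1720 → climb

J = 0.1720, regime = climb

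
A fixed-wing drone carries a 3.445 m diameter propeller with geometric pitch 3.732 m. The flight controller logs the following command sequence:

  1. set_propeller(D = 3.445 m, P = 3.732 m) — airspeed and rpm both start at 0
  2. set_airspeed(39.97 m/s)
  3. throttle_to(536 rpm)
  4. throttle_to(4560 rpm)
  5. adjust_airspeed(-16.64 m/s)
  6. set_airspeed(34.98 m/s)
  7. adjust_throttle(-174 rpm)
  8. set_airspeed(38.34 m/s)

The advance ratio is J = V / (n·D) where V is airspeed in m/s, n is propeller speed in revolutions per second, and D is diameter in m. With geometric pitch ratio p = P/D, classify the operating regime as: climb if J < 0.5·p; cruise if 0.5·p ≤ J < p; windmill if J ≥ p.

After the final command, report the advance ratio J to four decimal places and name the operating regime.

set_propeller: D = 3.445 m, P = 3.732 m (p = P/D = 1.083309); state ← (V=0, rpm=0)
set_airspeed(39.97): V ← 39.97 m/s
throttle_to(536): rpm ← 536
throttle_to(4560): rpm ← 4560
adjust_airspeed(-16.64): V ← 39.97 -16.64 = 23.33 m/s
set_airspeed(34.98): V ← 34.98 m/s
adjust_throttle(-174): rpm ← 4560 -174 = 4386
set_airspeed(38.34): V ← 38.34 m/s
final state: V = 38.34 m/s, rpm = 4386 → n = rpm/60 = 73.100000 rev/s
J = V / (n·D) = 38.34 / (73.100000 × 3.445) = 0.152246
regime bands: climb J<0.5417 | cruise [0.5417, 1.0833) | windmill J≥1.0833
J = 0.1522 → climb

J = 0.1522, regime = climb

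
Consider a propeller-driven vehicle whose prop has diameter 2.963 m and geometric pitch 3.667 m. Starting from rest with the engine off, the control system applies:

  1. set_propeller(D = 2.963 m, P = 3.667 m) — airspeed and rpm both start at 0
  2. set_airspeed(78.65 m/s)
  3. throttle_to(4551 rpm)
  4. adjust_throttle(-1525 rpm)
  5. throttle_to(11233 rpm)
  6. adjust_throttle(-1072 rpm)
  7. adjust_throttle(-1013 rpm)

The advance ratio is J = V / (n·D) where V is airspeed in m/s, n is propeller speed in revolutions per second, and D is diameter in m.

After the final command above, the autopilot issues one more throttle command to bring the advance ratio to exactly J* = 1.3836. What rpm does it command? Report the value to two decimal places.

rpm = 1151.09

set_propeller: D = 2.963 m, P = 3.667 m (p = P/D = 1.237597); state ← (V=0, rpm=0)
set_airspeed(78.65): V ← 78.65 m/s
throttle_to(4551): rpm ← 4551
adjust_throttle(-1525): rpm ← 4551 -1525 = 3026
throttle_to(11233): rpm ← 11233
adjust_throttle(-1072): rpm ← 11233 -1072 = 10161
adjust_throttle(-1013): rpm ← 10161 -1013 = 9148
final state: V = 78.65 m/s, rpm = 9148 → n = rpm/60 = 152.466667 rev/s
target J* = 1.3836; solve J* = V/(n·D) for n: n = V/(J*·D) = 78.65/(1.3836 × 2.963) = 19.184767 rev/s
rpm = 60·n = 1151.086002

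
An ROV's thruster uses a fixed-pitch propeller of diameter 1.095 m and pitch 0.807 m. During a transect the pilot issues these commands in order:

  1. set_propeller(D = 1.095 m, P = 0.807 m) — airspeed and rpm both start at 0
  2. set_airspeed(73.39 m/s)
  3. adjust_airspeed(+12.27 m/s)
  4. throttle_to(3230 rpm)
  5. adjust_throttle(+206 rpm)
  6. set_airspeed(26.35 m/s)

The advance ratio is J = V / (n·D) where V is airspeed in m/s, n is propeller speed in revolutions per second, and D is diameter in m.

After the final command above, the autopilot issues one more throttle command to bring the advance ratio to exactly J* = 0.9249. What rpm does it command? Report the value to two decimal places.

set_propeller: D = 1.095 m, P = 0.807 m (p = P/D = 0.736986); state ← (V=0, rpm=0)
set_airspeed(73.39): V ← 73.39 m/s
adjust_airspeed(+12.27): V ← 73.39 +12.27 = 85.66 m/s
throttle_to(3230): rpm ← 3230
adjust_throttle(+206): rpm ← 3230 +206 = 3436
set_airspeed(26.35): V ← 26.35 m/s
final state: V = 26.35 m/s, rpm = 3436 → n = rpm/60 = 57.266667 rev/s
target J* = 0.9249; solve J* = V/(n·D) for n: n = V/(J*·D) = 26.35/(0.9249 × 1.095) = 26.017869 rev/s
rpm = 60·n = 1561.072134

rpm = 1561.07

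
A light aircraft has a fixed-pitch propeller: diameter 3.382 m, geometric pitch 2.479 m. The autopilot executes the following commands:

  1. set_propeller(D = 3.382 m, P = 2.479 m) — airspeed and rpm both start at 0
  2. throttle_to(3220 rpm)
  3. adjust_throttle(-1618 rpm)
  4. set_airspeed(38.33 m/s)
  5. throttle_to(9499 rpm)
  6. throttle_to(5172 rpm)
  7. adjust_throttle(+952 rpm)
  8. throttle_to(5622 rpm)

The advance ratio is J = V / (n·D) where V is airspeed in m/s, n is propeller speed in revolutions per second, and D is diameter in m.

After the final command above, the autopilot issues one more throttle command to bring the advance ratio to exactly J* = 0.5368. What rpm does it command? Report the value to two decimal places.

rpm = 1266.79

set_propeller: D = 3.382 m, P = 2.479 m (p = P/D = 0.732998); state ← (V=0, rpm=0)
throttle_to(3220): rpm ← 3220
adjust_throttle(-1618): rpm ← 3220 -1618 = 1602
set_airspeed(38.33): V ← 38.33 m/s
throttle_to(9499): rpm ← 9499
throttle_to(5172): rpm ← 5172
adjust_throttle(+952): rpm ← 5172 +952 = 6124
throttle_to(5622): rpm ← 5622
final state: V = 38.33 m/s, rpm = 5622 → n = rpm/60 = 93.700000 rev/s
target J* = 0.5368; solve J* = V/(n·D) for n: n = V/(J*·D) = 38.33/(0.5368 × 3.382) = 21.113134 rev/s
rpm = 60·n = 1266.788054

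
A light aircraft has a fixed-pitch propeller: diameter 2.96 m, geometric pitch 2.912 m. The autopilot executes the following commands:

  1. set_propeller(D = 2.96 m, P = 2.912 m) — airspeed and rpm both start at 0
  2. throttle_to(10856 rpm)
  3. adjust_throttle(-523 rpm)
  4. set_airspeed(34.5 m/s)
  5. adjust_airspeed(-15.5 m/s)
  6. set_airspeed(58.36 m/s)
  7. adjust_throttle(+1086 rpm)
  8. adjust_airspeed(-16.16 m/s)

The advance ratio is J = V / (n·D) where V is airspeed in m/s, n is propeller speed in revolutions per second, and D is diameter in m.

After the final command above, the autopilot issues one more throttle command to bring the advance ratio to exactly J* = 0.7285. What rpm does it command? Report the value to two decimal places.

rpm = 1174.20

set_propeller: D = 2.96 m, P = 2.912 m (p = P/D = 0.983784); state ← (V=0, rpm=0)
throttle_to(10856): rpm ← 10856
adjust_throttle(-523): rpm ← 10856 -523 = 10333
set_airspeed(34.5): V ← 34.5 m/s
adjust_airspeed(-15.5): V ← 34.5 -15.5 = 19 m/s
set_airspeed(58.36): V ← 58.36 m/s
adjust_throttle(+1086): rpm ← 10333 +1086 = 11419
adjust_airspeed(-16.16): V ← 58.36 -16.16 = 42.2 m/s
final state: V = 42.2 m/s, rpm = 11419 → n = rpm/60 = 190.316667 rev/s
target J* = 0.7285; solve J* = V/(n·D) for n: n = V/(J*·D) = 42.2/(0.7285 × 2.96) = 19.570016 rev/s
rpm = 60·n = 1174.200968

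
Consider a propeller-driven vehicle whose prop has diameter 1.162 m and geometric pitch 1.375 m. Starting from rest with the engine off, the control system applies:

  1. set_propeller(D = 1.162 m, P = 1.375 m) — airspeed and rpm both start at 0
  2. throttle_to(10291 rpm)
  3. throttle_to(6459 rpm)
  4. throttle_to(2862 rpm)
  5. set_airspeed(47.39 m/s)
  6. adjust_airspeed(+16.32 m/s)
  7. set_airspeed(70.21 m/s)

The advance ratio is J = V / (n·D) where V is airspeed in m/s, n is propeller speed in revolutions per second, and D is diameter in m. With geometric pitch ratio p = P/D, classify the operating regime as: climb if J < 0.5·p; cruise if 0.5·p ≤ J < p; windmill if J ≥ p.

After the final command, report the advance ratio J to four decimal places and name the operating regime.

J = 1.2667, regime = windmill

set_propeller: D = 1.162 m, P = 1.375 m (p = P/D = 1.183305); state ← (V=0, rpm=0)
throttle_to(10291): rpm ← 10291
throttle_to(6459): rpm ← 6459
throttle_to(2862): rpm ← 2862
set_airspeed(47.39): V ← 47.39 m/s
adjust_airspeed(+16.32): V ← 47.39 +16.32 = 63.71 m/s
set_airspeed(70.21): V ← 70.21 m/s
final state: V = 70.21 m/s, rpm = 2862 → n = rpm/60 = 47.700000 rev/s
J = V / (n·D) = 70.21 / (47.700000 × 1.162) = 1.266702
regime bands: climb J<0.5917 | cruise [0.5917, 1.1833) | windmill J≥1.1833
J = 1.2667 → windmill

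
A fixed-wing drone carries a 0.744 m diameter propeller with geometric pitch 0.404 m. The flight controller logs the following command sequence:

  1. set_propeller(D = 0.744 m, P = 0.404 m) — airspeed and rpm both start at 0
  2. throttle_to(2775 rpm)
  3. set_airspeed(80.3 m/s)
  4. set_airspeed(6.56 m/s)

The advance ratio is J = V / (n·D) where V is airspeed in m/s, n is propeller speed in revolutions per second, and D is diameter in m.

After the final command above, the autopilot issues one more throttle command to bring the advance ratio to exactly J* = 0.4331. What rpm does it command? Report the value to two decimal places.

rpm = 1221.50

set_propeller: D = 0.744 m, P = 0.404 m (p = P/D = 0.543011); state ← (V=0, rpm=0)
throttle_to(2775): rpm ← 2775
set_airspeed(80.3): V ← 80.3 m/s
set_airspeed(6.56): V ← 6.56 m/s
final state: V = 6.56 m/s, rpm = 2775 → n = rpm/60 = 46.250000 rev/s
target J* = 0.4331; solve J* = V/(n·D) for n: n = V/(J*·D) = 6.56/(0.4331 × 0.744) = 20.358357 rev/s
rpm = 60·n = 1221.501404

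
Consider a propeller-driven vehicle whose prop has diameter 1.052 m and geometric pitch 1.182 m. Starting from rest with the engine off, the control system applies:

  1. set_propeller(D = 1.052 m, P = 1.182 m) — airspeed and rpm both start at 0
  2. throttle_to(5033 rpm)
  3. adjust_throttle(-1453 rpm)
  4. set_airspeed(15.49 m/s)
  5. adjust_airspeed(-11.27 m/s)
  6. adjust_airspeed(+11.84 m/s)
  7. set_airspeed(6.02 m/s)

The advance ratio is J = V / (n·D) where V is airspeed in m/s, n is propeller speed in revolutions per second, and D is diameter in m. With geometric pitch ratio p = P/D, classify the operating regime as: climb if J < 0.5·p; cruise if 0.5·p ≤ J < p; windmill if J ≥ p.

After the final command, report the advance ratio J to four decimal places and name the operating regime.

J = 0.0959, regime = climb

set_propeller: D = 1.052 m, P = 1.182 m (p = P/D = 1.123574); state ← (V=0, rpm=0)
throttle_to(5033): rpm ← 5033
adjust_throttle(-1453): rpm ← 5033 -1453 = 3580
set_airspeed(15.49): V ← 15.49 m/s
adjust_airspeed(-11.27): V ← 15.49 -11.27 = 4.22 m/s
adjust_airspeed(+11.84): V ← 4.22 +11.84 = 16.06 m/s
set_airspeed(6.02): V ← 6.02 m/s
final state: V = 6.02 m/s, rpm = 3580 → n = rpm/60 = 59.666667 rev/s
J = V / (n·D) = 6.02 / (59.666667 × 1.052) = 0.095907
regime bands: climb J<0.5618 | cruise [0.5618, 1.1236) | windmill J≥1.1236
J = 0.0959 → climb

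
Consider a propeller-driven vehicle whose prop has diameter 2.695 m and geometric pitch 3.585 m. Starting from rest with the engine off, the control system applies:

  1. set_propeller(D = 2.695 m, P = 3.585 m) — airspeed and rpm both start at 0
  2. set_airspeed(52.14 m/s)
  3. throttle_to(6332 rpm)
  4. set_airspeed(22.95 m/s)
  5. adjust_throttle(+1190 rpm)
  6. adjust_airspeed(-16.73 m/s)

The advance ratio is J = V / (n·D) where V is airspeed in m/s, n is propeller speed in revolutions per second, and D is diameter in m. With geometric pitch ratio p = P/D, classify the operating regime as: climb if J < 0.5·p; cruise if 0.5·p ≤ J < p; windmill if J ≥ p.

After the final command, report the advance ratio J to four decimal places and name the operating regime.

J = 0.0184, regime = climb

set_propeller: D = 2.695 m, P = 3.585 m (p = P/D = 1.330241); state ← (V=0, rpm=0)
set_airspeed(52.14): V ← 52.14 m/s
throttle_to(6332): rpm ← 6332
set_airspeed(22.95): V ← 22.95 m/s
adjust_throttle(+1190): rpm ← 6332 +1190 = 7522
adjust_airspeed(-16.73): V ← 22.95 -16.73 = 6.22 m/s
final state: V = 6.22 m/s, rpm = 7522 → n = rpm/60 = 125.366667 rev/s
J = V / (n·D) = 6.22 / (125.366667 × 2.695) = 0.018410
regime bands: climb J<0.6651 | cruise [0.6651, 1.3302) | windmill J≥1.3302
J = 0.0184 → climb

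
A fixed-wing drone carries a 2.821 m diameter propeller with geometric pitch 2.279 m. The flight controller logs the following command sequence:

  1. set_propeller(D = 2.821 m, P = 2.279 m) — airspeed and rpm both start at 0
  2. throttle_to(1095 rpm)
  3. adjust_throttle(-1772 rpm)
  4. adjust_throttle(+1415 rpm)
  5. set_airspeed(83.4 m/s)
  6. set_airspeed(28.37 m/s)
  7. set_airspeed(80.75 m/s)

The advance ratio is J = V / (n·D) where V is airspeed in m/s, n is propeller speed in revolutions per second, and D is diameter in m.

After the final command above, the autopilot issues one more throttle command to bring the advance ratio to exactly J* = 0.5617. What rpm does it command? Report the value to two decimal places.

set_propeller: D = 2.821 m, P = 2.279 m (p = P/D = 0.807870); state ← (V=0, rpm=0)
throttle_to(1095): rpm ← 1095
adjust_throttle(-1772): rpm ← 1095 -1772 = -677
adjust_throttle(+1415): rpm ← -677 +1415 = 738
set_airspeed(83.4): V ← 83.4 m/s
set_airspeed(28.37): V ← 28.37 m/s
set_airspeed(80.75): V ← 80.75 m/s
final state: V = 80.75 m/s, rpm = 738 → n = rpm/60 = 12.300000 rev/s
target J* = 0.5617; solve J* = V/(n·D) for n: n = V/(J*·D) = 80.75/(0.5617 × 2.821) = 50.960657 rev/s
rpm = 60·n = 3057.639438

rpm = 3057.64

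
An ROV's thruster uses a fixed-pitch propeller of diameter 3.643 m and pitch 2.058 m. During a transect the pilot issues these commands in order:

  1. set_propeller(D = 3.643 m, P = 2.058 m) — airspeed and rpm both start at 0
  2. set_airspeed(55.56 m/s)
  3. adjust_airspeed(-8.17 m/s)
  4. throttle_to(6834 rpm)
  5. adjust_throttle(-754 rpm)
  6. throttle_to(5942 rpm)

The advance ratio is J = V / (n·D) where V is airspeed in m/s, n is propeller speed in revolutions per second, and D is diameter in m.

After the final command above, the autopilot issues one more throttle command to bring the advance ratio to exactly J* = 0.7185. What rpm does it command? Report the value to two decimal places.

rpm = 1086.31

set_propeller: D = 3.643 m, P = 2.058 m (p = P/D = 0.564919); state ← (V=0, rpm=0)
set_airspeed(55.56): V ← 55.56 m/s
adjust_airspeed(-8.17): V ← 55.56 -8.17 = 47.39 m/s
throttle_to(6834): rpm ← 6834
adjust_throttle(-754): rpm ← 6834 -754 = 6080
throttle_to(5942): rpm ← 5942
final state: V = 47.39 m/s, rpm = 5942 → n = rpm/60 = 99.033333 rev/s
target J* = 0.7185; solve J* = V/(n·D) for n: n = V/(J*·D) = 47.39/(0.7185 × 3.643) = 18.105093 rev/s
rpm = 60·n = 1086.305593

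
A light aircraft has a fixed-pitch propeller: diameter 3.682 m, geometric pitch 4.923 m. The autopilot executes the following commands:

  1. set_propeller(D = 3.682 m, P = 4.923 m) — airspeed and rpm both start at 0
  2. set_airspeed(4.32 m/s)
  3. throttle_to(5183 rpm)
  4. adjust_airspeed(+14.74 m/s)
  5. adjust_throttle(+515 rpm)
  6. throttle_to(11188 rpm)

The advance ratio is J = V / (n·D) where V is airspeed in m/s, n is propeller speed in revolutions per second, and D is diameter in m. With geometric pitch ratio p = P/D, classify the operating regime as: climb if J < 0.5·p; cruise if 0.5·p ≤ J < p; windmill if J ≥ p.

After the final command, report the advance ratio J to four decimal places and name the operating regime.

J = 0.0278, regime = climb

set_propeller: D = 3.682 m, P = 4.923 m (p = P/D = 1.337045); state ← (V=0, rpm=0)
set_airspeed(4.32): V ← 4.32 m/s
throttle_to(5183): rpm ← 5183
adjust_airspeed(+14.74): V ← 4.32 +14.74 = 19.06 m/s
adjust_throttle(+515): rpm ← 5183 +515 = 5698
throttle_to(11188): rpm ← 11188
final state: V = 19.06 m/s, rpm = 11188 → n = rpm/60 = 186.466667 rev/s
J = V / (n·D) = 19.06 / (186.466667 × 3.682) = 0.027761
regime bands: climb J<0.6685 | cruise [0.6685, 1.3370) | windmill J≥1.3370
J = 0.0278 → climb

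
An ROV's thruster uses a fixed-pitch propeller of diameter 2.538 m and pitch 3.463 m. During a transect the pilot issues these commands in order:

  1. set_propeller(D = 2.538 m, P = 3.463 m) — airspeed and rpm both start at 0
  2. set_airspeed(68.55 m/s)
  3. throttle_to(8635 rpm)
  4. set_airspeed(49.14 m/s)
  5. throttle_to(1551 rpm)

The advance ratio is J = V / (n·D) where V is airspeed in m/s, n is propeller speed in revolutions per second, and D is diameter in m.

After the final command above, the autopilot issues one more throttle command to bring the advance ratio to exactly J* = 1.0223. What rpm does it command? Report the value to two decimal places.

set_propeller: D = 2.538 m, P = 3.463 m (p = P/D = 1.364460); state ← (V=0, rpm=0)
set_airspeed(68.55): V ← 68.55 m/s
throttle_to(8635): rpm ← 8635
set_airspeed(49.14): V ← 49.14 m/s
throttle_to(1551): rpm ← 1551
final state: V = 49.14 m/s, rpm = 1551 → n = rpm/60 = 25.850000 rev/s
target J* = 1.0223; solve J* = V/(n·D) for n: n = V/(J*·D) = 49.14/(1.0223 × 2.538) = 18.939355 rev/s
rpm = 60·n = 1136.361271

rpm = 1136.36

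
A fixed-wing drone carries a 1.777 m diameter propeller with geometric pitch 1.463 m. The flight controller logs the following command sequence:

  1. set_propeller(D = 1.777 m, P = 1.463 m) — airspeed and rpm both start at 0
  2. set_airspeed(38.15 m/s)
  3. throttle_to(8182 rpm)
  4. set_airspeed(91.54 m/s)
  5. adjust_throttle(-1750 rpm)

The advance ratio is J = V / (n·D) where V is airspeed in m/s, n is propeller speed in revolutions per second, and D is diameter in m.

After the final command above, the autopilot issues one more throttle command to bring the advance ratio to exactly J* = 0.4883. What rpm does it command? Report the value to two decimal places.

set_propeller: D = 1.777 m, P = 1.463 m (p = P/D = 0.823298); state ← (V=0, rpm=0)
set_airspeed(38.15): V ← 38.15 m/s
throttle_to(8182): rpm ← 8182
set_airspeed(91.54): V ← 91.54 m/s
adjust_throttle(-1750): rpm ← 8182 -1750 = 6432
final state: V = 91.54 m/s, rpm = 6432 → n = rpm/60 = 107.200000 rev/s
target J* = 0.4883; solve J* = V/(n·D) for n: n = V/(J*·D) = 91.54/(0.4883 × 1.777) = 105.496185 rev/s
rpm = 60·n = 6329.771118

rpm = 6329.77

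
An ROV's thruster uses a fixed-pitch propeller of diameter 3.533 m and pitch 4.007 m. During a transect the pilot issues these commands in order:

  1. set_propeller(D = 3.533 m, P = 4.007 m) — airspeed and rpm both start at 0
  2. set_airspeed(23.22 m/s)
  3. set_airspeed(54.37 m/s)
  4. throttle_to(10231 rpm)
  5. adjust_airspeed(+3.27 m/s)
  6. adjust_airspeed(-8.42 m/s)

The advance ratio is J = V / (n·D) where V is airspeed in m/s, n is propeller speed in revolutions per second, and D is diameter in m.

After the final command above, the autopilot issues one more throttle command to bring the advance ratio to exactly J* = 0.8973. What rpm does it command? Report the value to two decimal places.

set_propeller: D = 3.533 m, P = 4.007 m (p = P/D = 1.134164); state ← (V=0, rpm=0)
set_airspeed(23.22): V ← 23.22 m/s
set_airspeed(54.37): V ← 54.37 m/s
throttle_to(10231): rpm ← 10231
adjust_airspeed(+3.27): V ← 54.37 +3.27 = 57.64 m/s
adjust_airspeed(-8.42): V ← 57.64 -8.42 = 49.22 m/s
final state: V = 49.22 m/s, rpm = 10231 → n = rpm/60 = 170.516667 rev/s
target J* = 0.8973; solve J* = V/(n·D) for n: n = V/(J*·D) = 49.22/(0.8973 × 3.533) = 15.526026 rev/s
rpm = 60·n = 931.561549

rpm = 931.56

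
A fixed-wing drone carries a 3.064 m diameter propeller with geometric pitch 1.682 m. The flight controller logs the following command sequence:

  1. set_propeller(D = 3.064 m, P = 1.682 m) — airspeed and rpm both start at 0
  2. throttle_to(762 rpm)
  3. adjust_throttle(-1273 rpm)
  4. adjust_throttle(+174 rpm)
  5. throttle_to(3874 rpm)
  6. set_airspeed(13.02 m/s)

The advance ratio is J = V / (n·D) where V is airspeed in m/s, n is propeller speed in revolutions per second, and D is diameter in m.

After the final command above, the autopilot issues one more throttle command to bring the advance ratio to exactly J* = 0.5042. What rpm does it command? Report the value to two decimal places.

rpm = 505.67

set_propeller: D = 3.064 m, P = 1.682 m (p = P/D = 0.548956); state ← (V=0, rpm=0)
throttle_to(762): rpm ← 762
adjust_throttle(-1273): rpm ← 762 -1273 = -511
adjust_throttle(+174): rpm ← -511 +174 = -337
throttle_to(3874): rpm ← 3874
set_airspeed(13.02): V ← 13.02 m/s
final state: V = 13.02 m/s, rpm = 3874 → n = rpm/60 = 64.566667 rev/s
target J* = 0.5042; solve J* = V/(n·D) for n: n = V/(J*·D) = 13.02/(0.5042 × 3.064) = 8.427900 rev/s
rpm = 60·n = 505.674009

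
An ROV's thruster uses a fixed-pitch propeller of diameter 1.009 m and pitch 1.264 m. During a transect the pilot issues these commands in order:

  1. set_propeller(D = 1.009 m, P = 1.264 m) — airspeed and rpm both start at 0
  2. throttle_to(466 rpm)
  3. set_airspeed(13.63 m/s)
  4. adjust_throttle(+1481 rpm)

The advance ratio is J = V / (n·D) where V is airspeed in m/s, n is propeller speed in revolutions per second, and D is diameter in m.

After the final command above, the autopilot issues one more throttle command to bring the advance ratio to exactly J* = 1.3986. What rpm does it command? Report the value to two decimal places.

rpm = 579.51

set_propeller: D = 1.009 m, P = 1.264 m (p = P/D = 1.252725); state ← (V=0, rpm=0)
throttle_to(466): rpm ← 466
set_airspeed(13.63): V ← 13.63 m/s
adjust_throttle(+1481): rpm ← 466 +1481 = 1947
final state: V = 13.63 m/s, rpm = 1947 → n = rpm/60 = 32.450000 rev/s
target J* = 1.3986; solve J* = V/(n·D) for n: n = V/(J*·D) = 13.63/(1.3986 × 1.009) = 9.658533 rev/s
rpm = 60·n = 579.511977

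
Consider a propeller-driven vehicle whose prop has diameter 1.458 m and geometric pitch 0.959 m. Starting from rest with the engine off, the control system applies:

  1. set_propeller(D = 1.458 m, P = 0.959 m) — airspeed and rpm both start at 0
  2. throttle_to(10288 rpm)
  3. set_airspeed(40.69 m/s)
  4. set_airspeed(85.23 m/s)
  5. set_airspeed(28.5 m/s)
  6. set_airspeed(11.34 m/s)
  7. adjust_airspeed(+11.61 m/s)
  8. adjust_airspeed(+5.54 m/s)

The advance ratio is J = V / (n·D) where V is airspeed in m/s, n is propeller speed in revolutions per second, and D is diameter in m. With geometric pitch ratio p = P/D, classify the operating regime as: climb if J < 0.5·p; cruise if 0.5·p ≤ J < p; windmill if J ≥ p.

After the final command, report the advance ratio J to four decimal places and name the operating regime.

J = 0.1140, regime = climb

set_propeller: D = 1.458 m, P = 0.959 m (p = P/D = 0.657750); state ← (V=0, rpm=0)
throttle_to(10288): rpm ← 10288
set_airspeed(40.69): V ← 40.69 m/s
set_airspeed(85.23): V ← 85.23 m/s
set_airspeed(28.5): V ← 28.5 m/s
set_airspeed(11.34): V ← 11.34 m/s
adjust_airspeed(+11.61): V ← 11.34 +11.61 = 22.95 m/s
adjust_airspeed(+5.54): V ← 22.95 +5.54 = 28.49 m/s
final state: V = 28.49 m/s, rpm = 10288 → n = rpm/60 = 171.466667 rev/s
J = V / (n·D) = 28.49 / (171.466667 × 1.458) = 0.113961
regime bands: climb J<0.3289 | cruise [0.3289, 0.6578) | windmill J≥0.6578
J = 0.1140 → climb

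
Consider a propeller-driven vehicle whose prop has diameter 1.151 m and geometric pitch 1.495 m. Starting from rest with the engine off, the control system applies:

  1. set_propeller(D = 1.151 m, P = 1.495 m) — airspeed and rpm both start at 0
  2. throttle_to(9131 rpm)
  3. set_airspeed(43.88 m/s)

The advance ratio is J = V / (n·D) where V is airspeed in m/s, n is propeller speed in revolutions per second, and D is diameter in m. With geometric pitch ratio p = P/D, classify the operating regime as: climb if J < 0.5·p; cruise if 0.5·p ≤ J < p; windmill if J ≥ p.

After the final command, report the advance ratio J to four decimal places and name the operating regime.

set_propeller: D = 1.151 m, P = 1.495 m (p = P/D = 1.298871); state ← (V=0, rpm=0)
throttle_to(9131): rpm ← 9131
set_airspeed(43.88): V ← 43.88 m/s
final state: V = 43.88 m/s, rpm = 9131 → n = rpm/60 = 152.183333 rev/s
J = V / (n·D) = 43.88 / (152.183333 × 1.151) = 0.250510
regime bands: climb J<0.6494 | cruise [0.6494, 1.2989) | windmill J≥1.2989
J = 0.2505 → climb

J = 0.2505, regime = climb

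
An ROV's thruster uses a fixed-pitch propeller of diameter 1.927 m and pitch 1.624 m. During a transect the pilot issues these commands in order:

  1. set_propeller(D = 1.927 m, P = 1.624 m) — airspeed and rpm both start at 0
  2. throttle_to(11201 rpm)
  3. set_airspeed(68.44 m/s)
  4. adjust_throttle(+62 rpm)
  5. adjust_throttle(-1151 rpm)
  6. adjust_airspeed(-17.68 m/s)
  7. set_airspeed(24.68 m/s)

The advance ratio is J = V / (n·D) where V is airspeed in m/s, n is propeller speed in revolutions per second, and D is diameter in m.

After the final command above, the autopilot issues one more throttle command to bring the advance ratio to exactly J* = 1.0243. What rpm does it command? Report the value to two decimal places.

rpm = 750.22

set_propeller: D = 1.927 m, P = 1.624 m (p = P/D = 0.842761); state ← (V=0, rpm=0)
throttle_to(11201): rpm ← 11201
set_airspeed(68.44): V ← 68.44 m/s
adjust_throttle(+62): rpm ← 11201 +62 = 11263
adjust_throttle(-1151): rpm ← 11263 -1151 = 10112
adjust_airspeed(-17.68): V ← 68.44 -17.68 = 50.76 m/s
set_airspeed(24.68): V ← 24.68 m/s
final state: V = 24.68 m/s, rpm = 10112 → n = rpm/60 = 168.533333 rev/s
target J* = 1.0243; solve J* = V/(n·D) for n: n = V/(J*·D) = 24.68/(1.0243 × 1.927) = 12.503634 rev/s
rpm = 60·n = 750.218066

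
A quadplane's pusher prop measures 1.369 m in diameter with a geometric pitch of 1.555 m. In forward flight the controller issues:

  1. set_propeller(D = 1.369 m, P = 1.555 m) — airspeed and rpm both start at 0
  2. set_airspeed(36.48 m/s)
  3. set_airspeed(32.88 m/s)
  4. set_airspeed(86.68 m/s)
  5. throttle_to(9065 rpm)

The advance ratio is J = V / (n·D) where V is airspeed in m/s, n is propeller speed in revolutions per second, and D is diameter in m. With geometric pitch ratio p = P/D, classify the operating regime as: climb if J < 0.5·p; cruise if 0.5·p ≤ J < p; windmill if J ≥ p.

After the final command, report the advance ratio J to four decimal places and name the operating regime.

set_propeller: D = 1.369 m, P = 1.555 m (p = P/D = 1.135866); state ← (V=0, rpm=0)
set_airspeed(36.48): V ← 36.48 m/s
set_airspeed(32.88): V ← 32.88 m/s
set_airspeed(86.68): V ← 86.68 m/s
throttle_to(9065): rpm ← 9065
final state: V = 86.68 m/s, rpm = 9065 → n = rpm/60 = 151.083333 rev/s
J = V / (n·D) = 86.68 / (151.083333 × 1.369) = 0.419082
regime bands: climb J<0.5679 | cruise [0.5679, 1.1359) | windmill J≥1.1359
J = 0.4191 → climb

J = 0.4191, regime = climb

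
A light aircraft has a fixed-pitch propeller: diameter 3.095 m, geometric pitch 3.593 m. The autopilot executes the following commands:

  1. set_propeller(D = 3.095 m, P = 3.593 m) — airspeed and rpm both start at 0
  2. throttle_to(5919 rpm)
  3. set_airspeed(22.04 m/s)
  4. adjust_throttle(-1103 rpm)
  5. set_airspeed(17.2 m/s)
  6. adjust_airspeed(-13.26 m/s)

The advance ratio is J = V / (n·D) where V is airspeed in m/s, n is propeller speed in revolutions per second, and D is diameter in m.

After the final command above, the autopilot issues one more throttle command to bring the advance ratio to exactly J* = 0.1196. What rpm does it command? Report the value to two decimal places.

set_propeller: D = 3.095 m, P = 3.593 m (p = P/D = 1.160905); state ← (V=0, rpm=0)
throttle_to(5919): rpm ← 5919
set_airspeed(22.04): V ← 22.04 m/s
adjust_throttle(-1103): rpm ← 5919 -1103 = 4816
set_airspeed(17.2): V ← 17.2 m/s
adjust_airspeed(-13.26): V ← 17.2 -13.26 = 3.94 m/s
final state: V = 3.94 m/s, rpm = 4816 → n = rpm/60 = 80.266667 rev/s
target J* = 0.1196; solve J* = V/(n·D) for n: n = V/(J*·D) = 3.94/(0.1196 × 3.095) = 10.643988 rev/s
rpm = 60·n = 638.639298

rpm = 638.64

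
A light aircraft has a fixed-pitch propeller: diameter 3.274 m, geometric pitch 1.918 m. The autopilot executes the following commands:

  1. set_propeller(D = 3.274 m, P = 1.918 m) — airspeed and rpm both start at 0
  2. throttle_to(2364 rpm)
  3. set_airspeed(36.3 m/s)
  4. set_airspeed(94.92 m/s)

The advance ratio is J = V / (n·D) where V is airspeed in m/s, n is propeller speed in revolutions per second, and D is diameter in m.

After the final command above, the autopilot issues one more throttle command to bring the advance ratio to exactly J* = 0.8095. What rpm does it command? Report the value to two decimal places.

rpm = 2148.89

set_propeller: D = 3.274 m, P = 1.918 m (p = P/D = 0.585828); state ← (V=0, rpm=0)
throttle_to(2364): rpm ← 2364
set_airspeed(36.3): V ← 36.3 m/s
set_airspeed(94.92): V ← 94.92 m/s
final state: V = 94.92 m/s, rpm = 2364 → n = rpm/60 = 39.400000 rev/s
target J* = 0.8095; solve J* = V/(n·D) for n: n = V/(J*·D) = 94.92/(0.8095 × 3.274) = 35.814773 rev/s
rpm = 60·n = 2148.886373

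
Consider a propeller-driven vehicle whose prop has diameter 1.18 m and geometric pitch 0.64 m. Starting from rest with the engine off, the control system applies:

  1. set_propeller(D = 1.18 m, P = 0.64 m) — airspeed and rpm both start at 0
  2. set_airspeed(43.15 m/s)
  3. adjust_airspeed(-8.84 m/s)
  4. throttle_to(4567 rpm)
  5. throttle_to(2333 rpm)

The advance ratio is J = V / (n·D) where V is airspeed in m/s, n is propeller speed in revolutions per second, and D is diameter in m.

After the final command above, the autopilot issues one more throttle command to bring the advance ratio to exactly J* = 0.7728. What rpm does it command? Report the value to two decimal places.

rpm = 2257.47

set_propeller: D = 1.18 m, P = 0.64 m (p = P/D = 0.542373); state ← (V=0, rpm=0)
set_airspeed(43.15): V ← 43.15 m/s
adjust_airspeed(-8.84): V ← 43.15 -8.84 = 34.31 m/s
throttle_to(4567): rpm ← 4567
throttle_to(2333): rpm ← 2333
final state: V = 34.31 m/s, rpm = 2333 → n = rpm/60 = 38.883333 rev/s
target J* = 0.7728; solve J* = V/(n·D) for n: n = V/(J*·D) = 34.31/(0.7728 × 1.18) = 37.624575 rev/s
rpm = 60·n = 2257.474471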